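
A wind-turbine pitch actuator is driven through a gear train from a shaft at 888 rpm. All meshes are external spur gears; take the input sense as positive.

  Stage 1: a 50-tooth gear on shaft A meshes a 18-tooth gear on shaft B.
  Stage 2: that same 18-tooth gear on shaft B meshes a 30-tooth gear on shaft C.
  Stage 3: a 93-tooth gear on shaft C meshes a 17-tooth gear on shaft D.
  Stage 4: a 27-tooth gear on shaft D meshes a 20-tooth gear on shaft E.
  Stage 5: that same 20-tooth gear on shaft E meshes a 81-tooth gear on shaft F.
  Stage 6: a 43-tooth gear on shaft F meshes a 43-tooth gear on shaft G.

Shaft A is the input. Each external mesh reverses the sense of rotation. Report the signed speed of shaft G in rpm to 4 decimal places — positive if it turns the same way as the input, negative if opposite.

Stage 1 [50T→18T]: ω = 888.0000×50/18 = 2466.6667 rpm, dir flips to −; running = −2466.6667
Stage 2 [18T→30T]: ω = 2466.6667×18/30 = 1480.0000 rpm, dir flips to +; running = +1480.0000
Stage 3 [93T→17T]: ω = 1480.0000×93/17 = 8096.4706 rpm, dir flips to −; running = −8096.4706
Stage 4 [27T→20T]: ω = 8096.4706×27/20 = 10930.2353 rpm, dir flips to +; running = +10930.2353
Stage 5 [20T→81T]: ω = 10930.2353×20/81 = 2698.8235 rpm, dir flips to −; running = −2698.8235
Stage 6 [43T→43T]: ω = 2698.8235×43/43 = 2698.8235 rpm, dir flips to +; running = +2698.8235

+2698.8235 rpm (same as input, |ω| = 2698.8235 rpm)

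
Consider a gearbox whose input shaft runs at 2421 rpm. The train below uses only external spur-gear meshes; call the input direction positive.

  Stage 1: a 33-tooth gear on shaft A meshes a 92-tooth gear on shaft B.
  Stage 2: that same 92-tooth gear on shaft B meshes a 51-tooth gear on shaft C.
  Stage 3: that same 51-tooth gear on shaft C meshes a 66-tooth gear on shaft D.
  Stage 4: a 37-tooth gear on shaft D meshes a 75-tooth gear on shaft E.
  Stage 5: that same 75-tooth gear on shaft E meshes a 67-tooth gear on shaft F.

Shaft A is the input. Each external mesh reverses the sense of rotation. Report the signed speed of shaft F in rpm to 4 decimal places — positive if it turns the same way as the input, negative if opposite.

-668.4851 rpm (opposite to input, |ω| = 668.4851 rpm)

Stage 1 [33T→92T]: ω = 2421.0000×33/92 = 868.4022 rpm, dir flips to −; running = −868.4022
Stage 2 [92T→51T]: ω = 868.4022×92/51 = 1566.5294 rpm, dir flips to +; running = +1566.5294
Stage 3 [51T→66T]: ω = 1566.5294×51/66 = 1210.5000 rpm, dir flips to −; running = −1210.5000
Stage 4 [37T→75T]: ω = 1210.5000×37/75 = 597.1800 rpm, dir flips to +; running = +597.1800
Stage 5 [75T→67T]: ω = 597.1800×75/67 = 668.4851 rpm, dir flips to −; running = −668.4851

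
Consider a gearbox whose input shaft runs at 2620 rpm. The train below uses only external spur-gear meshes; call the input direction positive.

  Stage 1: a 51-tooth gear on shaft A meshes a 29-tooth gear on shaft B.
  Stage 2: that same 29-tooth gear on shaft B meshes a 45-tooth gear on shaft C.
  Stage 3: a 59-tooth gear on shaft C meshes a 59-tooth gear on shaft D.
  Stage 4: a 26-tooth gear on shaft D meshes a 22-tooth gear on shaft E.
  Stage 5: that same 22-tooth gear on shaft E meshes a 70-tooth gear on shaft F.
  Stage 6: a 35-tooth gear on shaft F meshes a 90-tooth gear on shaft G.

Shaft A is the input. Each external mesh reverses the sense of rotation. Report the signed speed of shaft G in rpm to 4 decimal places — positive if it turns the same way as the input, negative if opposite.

Stage 1 [51T→29T]: ω = 2620.0000×51/29 = 4607.5862 rpm, dir flips to −; running = −4607.5862
Stage 2 [29T→45T]: ω = 4607.5862×29/45 = 2969.3333 rpm, dir flips to +; running = +2969.3333
Stage 3 [59T→59T]: ω = 2969.3333×59/59 = 2969.3333 rpm, dir flips to −; running = −2969.3333
Stage 4 [26T→22T]: ω = 2969.3333×26/22 = 3509.2121 rpm, dir flips to +; running = +3509.2121
Stage 5 [22T→70T]: ω = 3509.2121×22/70 = 1102.8952 rpm, dir flips to −; running = −1102.8952
Stage 6 [35T→90T]: ω = 1102.8952×35/90 = 428.9037 rpm, dir flips to +; running = +428.9037

+428.9037 rpm (same as input, |ω| = 428.9037 rpm)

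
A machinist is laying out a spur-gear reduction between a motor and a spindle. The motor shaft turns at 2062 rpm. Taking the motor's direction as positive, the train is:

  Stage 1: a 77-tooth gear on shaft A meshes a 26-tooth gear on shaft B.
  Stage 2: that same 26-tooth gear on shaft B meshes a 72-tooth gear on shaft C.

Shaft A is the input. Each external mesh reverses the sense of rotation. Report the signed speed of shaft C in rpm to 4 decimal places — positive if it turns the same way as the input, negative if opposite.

Stage 1 [77T→26T]: ω = 2062.0000×77/26 = 6106.6923 rpm, dir flips to −; running = −6106.6923
Stage 2 [26T→72T]: ω = 6106.6923×26/72 = 2205.1944 rpm, dir flips to +; running = +2205.1944

+2205.1944 rpm (same as input, |ω| = 2205.1944 rpm)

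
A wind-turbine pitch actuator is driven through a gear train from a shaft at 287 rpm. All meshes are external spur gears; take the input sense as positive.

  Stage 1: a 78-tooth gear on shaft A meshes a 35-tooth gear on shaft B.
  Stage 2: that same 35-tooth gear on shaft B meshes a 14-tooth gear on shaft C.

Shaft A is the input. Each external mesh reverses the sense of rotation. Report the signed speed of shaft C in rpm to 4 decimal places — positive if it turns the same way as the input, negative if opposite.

+1599.0000 rpm (same as input, |ω| = 1599.0000 rpm)

Stage 1 [78T→35T]: ω = 287.0000×78/35 = 639.6000 rpm, dir flips to −; running = −639.6000
Stage 2 [35T→14T]: ω = 639.6000×35/14 = 1599.0000 rpm, dir flips to +; running = +1599.0000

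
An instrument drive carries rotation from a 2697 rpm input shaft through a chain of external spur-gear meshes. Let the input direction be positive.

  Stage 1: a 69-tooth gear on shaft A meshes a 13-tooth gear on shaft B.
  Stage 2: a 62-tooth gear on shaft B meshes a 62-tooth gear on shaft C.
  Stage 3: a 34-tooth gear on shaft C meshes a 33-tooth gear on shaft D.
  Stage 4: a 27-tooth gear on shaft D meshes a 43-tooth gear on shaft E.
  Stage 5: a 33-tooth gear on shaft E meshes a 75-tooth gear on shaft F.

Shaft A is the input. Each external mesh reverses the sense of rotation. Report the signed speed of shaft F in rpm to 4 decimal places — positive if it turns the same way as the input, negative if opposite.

-4074.7376 rpm (opposite to input, |ω| = 4074.7376 rpm)

Stage 1 [69T→13T]: ω = 2697.0000×69/13 = 14314.8462 rpm, dir flips to −; running = −14314.8462
Stage 2 [62T→62T]: ω = 14314.8462×62/62 = 14314.8462 rpm, dir flips to +; running = +14314.8462
Stage 3 [34T→33T]: ω = 14314.8462×34/33 = 14748.6294 rpm, dir flips to −; running = −14748.6294
Stage 4 [27T→43T]: ω = 14748.6294×27/43 = 9260.7673 rpm, dir flips to +; running = +9260.7673
Stage 5 [33T→75T]: ω = 9260.7673×33/75 = 4074.7376 rpm, dir flips to −; running = −4074.7376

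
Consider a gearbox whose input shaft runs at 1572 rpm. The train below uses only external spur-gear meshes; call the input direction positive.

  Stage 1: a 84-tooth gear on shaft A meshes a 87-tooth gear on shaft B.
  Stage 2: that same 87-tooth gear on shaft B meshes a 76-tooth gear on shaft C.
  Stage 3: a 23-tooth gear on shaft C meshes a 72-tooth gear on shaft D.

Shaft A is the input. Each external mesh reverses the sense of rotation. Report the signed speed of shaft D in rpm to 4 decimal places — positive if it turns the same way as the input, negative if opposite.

-555.0263 rpm (opposite to input, |ω| = 555.0263 rpm)

Stage 1 [84T→87T]: ω = 1572.0000×84/87 = 1517.7931 rpm, dir flips to −; running = −1517.7931
Stage 2 [87T→76T]: ω = 1517.7931×87/76 = 1737.4737 rpm, dir flips to +; running = +1737.4737
Stage 3 [23T→72T]: ω = 1737.4737×23/72 = 555.0263 rpm, dir flips to −; running = −555.0263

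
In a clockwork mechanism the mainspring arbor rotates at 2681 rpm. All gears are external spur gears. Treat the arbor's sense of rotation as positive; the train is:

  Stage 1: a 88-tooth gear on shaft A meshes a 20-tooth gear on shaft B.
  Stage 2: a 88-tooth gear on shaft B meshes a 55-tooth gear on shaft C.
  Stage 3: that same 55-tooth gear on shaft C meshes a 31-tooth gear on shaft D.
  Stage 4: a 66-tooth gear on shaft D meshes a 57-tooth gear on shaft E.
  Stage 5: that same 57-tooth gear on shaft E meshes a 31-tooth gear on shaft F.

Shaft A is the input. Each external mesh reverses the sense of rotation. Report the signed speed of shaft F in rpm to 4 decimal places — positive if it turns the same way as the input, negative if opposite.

Stage 1 [88T→20T]: ω = 2681.0000×88/20 = 11796.4000 rpm, dir flips to −; running = −11796.4000
Stage 2 [88T→55T]: ω = 11796.4000×88/55 = 18874.2400 rpm, dir flips to +; running = +18874.2400
Stage 3 [55T→31T]: ω = 18874.2400×55/31 = 33486.5548 rpm, dir flips to −; running = −33486.5548
Stage 4 [66T→57T]: ω = 33486.5548×66/57 = 38773.9056 rpm, dir flips to +; running = +38773.9056
Stage 5 [57T→31T]: ω = 38773.9056×57/31 = 71293.9555 rpm, dir flips to −; running = −71293.9555

-71293.9555 rpm (opposite to input, |ω| = 71293.9555 rpm)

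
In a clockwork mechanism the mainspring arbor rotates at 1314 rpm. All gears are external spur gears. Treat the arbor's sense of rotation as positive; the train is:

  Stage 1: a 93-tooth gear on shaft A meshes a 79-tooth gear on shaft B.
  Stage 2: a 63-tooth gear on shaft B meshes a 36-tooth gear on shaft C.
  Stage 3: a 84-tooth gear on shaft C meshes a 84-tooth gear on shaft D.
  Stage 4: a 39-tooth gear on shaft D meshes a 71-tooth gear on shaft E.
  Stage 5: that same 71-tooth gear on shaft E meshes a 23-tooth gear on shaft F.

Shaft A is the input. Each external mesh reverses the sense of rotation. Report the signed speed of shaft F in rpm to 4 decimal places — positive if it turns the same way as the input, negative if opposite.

Stage 1 [93T→79T]: ω = 1314.0000×93/79 = 1546.8608 rpm, dir flips to −; running = −1546.8608
Stage 2 [63T→36T]: ω = 1546.8608×63/36 = 2707.0063 rpm, dir flips to +; running = +2707.0063
Stage 3 [84T→84T]: ω = 2707.0063×84/84 = 2707.0063 rpm, dir flips to −; running = −2707.0063
Stage 4 [39T→71T]: ω = 2707.0063×39/71 = 1486.9471 rpm, dir flips to +; running = +1486.9471
Stage 5 [71T→23T]: ω = 1486.9471×71/23 = 4590.1412 rpm, dir flips to −; running = −4590.1412

-4590.1412 rpm (opposite to input, |ω| = 4590.1412 rpm)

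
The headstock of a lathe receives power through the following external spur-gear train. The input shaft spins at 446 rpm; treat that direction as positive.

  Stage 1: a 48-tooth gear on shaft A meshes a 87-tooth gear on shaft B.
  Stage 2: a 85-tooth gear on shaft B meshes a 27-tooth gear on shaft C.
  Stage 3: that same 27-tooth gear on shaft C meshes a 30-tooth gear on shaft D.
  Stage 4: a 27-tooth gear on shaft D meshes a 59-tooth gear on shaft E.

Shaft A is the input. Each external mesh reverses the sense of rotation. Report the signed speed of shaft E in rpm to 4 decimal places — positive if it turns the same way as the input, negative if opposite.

+319.0555 rpm (same as input, |ω| = 319.0555 rpm)

Stage 1 [48T→87T]: ω = 446.0000×48/87 = 246.0690 rpm, dir flips to −; running = −246.0690
Stage 2 [85T→27T]: ω = 246.0690×85/27 = 774.6616 rpm, dir flips to +; running = +774.6616
Stage 3 [27T→30T]: ω = 774.6616×27/30 = 697.1954 rpm, dir flips to −; running = −697.1954
Stage 4 [27T→59T]: ω = 697.1954×27/59 = 319.0555 rpm, dir flips to +; running = +319.0555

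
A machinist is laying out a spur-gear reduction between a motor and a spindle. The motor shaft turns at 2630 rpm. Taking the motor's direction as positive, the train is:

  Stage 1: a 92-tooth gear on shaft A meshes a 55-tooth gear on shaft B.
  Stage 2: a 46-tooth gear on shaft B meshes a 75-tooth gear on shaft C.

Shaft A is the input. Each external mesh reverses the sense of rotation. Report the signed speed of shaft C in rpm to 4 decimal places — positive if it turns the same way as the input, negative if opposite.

+2698.2206 rpm (same as input, |ω| = 2698.2206 rpm)

Stage 1 [92T→55T]: ω = 2630.0000×92/55 = 4399.2727 rpm, dir flips to −; running = −4399.2727
Stage 2 [46T→75T]: ω = 4399.2727×46/75 = 2698.2206 rpm, dir flips to +; running = +2698.2206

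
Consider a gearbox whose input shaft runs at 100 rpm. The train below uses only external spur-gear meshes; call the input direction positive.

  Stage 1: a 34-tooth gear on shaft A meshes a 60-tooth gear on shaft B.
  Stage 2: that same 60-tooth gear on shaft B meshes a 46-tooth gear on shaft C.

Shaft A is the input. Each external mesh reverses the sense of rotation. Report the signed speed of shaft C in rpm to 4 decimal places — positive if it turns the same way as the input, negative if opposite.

+73.9130 rpm (same as input, |ω| = 73.9130 rpm)

Stage 1 [34T→60T]: ω = 100.0000×34/60 = 56.6667 rpm, dir flips to −; running = −56.6667
Stage 2 [60T→46T]: ω = 56.6667×60/46 = 73.9130 rpm, dir flips to +; running = +73.9130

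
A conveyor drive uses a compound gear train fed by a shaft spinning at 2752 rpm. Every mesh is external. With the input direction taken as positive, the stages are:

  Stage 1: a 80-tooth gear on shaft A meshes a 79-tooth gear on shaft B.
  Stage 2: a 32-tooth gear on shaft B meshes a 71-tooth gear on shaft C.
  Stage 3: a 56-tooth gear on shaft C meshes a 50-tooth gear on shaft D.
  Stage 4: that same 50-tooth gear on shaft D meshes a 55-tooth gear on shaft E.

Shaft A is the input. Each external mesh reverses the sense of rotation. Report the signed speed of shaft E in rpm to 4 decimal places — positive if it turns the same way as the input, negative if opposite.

+1278.8756 rpm (same as input, |ω| = 1278.8756 rpm)

Stage 1 [80T→79T]: ω = 2752.0000×80/79 = 2786.8354 rpm, dir flips to −; running = −2786.8354
Stage 2 [32T→71T]: ω = 2786.8354×32/71 = 1256.0385 rpm, dir flips to +; running = +1256.0385
Stage 3 [56T→50T]: ω = 1256.0385×56/50 = 1406.7631 rpm, dir flips to −; running = −1406.7631
Stage 4 [50T→55T]: ω = 1406.7631×50/55 = 1278.8756 rpm, dir flips to +; running = +1278.8756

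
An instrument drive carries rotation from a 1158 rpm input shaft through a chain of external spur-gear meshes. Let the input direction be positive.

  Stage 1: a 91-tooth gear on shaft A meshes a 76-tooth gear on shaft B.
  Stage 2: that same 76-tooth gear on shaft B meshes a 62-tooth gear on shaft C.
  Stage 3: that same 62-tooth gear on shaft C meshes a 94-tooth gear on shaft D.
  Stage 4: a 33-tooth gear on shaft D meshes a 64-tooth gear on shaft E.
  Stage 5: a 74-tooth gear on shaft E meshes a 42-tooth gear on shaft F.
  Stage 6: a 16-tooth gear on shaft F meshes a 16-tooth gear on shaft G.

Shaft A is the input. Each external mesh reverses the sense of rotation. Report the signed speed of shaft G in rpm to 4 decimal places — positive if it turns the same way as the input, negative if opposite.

Stage 1 [91T→76T]: ω = 1158.0000×91/76 = 1386.5526 rpm, dir flips to −; running = −1386.5526
Stage 2 [76T→62T]: ω = 1386.5526×76/62 = 1699.6452 rpm, dir flips to +; running = +1699.6452
Stage 3 [62T→94T]: ω = 1699.6452×62/94 = 1121.0426 rpm, dir flips to −; running = −1121.0426
Stage 4 [33T→64T]: ω = 1121.0426×33/64 = 578.0376 rpm, dir flips to +; running = +578.0376
Stage 5 [74T→42T]: ω = 578.0376×74/42 = 1018.4471 rpm, dir flips to −; running = −1018.4471
Stage 6 [16T→16T]: ω = 1018.4471×16/16 = 1018.4471 rpm, dir flips to +; running = +1018.4471

+1018.4471 rpm (same as input, |ω| = 1018.4471 rpm)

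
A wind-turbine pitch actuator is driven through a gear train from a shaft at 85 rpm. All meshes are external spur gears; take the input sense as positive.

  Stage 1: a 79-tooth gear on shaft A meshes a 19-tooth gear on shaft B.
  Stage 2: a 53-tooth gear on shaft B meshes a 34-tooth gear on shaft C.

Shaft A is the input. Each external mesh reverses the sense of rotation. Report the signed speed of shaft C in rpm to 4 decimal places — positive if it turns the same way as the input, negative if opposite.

Stage 1 [79T→19T]: ω = 85.0000×79/19 = 353.4211 rpm, dir flips to −; running = −353.4211
Stage 2 [53T→34T]: ω = 353.4211×53/34 = 550.9211 rpm, dir flips to +; running = +550.9211

+550.9211 rpm (same as input, |ω| = 550.9211 rpm)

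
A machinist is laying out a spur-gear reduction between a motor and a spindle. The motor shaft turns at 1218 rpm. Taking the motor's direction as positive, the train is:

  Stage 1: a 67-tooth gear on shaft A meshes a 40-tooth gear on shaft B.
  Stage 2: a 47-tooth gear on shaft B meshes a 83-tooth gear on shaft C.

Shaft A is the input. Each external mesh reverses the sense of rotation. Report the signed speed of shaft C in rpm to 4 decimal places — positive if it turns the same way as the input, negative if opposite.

+1155.2657 rpm (same as input, |ω| = 1155.2657 rpm)

Stage 1 [67T→40T]: ω = 1218.0000×67/40 = 2040.1500 rpm, dir flips to −; running = −2040.1500
Stage 2 [47T→83T]: ω = 2040.1500×47/83 = 1155.2657 rpm, dir flips to +; running = +1155.2657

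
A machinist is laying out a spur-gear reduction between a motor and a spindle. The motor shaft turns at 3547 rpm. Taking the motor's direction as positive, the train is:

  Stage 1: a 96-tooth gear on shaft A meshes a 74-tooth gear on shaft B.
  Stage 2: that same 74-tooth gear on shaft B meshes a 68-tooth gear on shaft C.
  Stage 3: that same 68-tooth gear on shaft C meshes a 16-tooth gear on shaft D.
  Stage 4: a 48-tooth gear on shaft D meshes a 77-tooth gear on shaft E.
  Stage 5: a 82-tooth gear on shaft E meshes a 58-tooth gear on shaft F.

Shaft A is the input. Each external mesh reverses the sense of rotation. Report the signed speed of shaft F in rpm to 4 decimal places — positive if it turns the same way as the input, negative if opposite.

-18756.3708 rpm (opposite to input, |ω| = 18756.3708 rpm)

Stage 1 [96T→74T]: ω = 3547.0000×96/74 = 4601.5135 rpm, dir flips to −; running = −4601.5135
Stage 2 [74T→68T]: ω = 4601.5135×74/68 = 5007.5294 rpm, dir flips to +; running = +5007.5294
Stage 3 [68T→16T]: ω = 5007.5294×68/16 = 21282.0000 rpm, dir flips to −; running = −21282.0000
Stage 4 [48T→77T]: ω = 21282.0000×48/77 = 13266.7013 rpm, dir flips to +; running = +13266.7013
Stage 5 [82T→58T]: ω = 13266.7013×82/58 = 18756.3708 rpm, dir flips to −; running = −18756.3708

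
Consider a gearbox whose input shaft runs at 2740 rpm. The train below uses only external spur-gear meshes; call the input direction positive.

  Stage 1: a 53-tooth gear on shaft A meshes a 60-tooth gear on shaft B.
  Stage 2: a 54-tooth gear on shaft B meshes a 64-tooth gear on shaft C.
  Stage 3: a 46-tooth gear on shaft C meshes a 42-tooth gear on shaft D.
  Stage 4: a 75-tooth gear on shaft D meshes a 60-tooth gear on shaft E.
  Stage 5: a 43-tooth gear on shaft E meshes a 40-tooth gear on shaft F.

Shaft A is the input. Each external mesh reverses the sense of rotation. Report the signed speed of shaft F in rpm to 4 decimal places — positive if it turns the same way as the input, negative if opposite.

-3005.4948 rpm (opposite to input, |ω| = 3005.4948 rpm)

Stage 1 [53T→60T]: ω = 2740.0000×53/60 = 2420.3333 rpm, dir flips to −; running = −2420.3333
Stage 2 [54T→64T]: ω = 2420.3333×54/64 = 2042.1563 rpm, dir flips to +; running = +2042.1563
Stage 3 [46T→42T]: ω = 2042.1563×46/42 = 2236.6473 rpm, dir flips to −; running = −2236.6473
Stage 4 [75T→60T]: ω = 2236.6473×75/60 = 2795.8092 rpm, dir flips to +; running = +2795.8092
Stage 5 [43T→40T]: ω = 2795.8092×43/40 = 3005.4948 rpm, dir flips to −; running = −3005.4948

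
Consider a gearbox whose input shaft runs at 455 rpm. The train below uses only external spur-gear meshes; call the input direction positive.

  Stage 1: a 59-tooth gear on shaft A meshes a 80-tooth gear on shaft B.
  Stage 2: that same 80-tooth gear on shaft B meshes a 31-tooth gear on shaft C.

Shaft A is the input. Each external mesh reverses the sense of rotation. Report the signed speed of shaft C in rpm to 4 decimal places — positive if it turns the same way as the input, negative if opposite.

+865.9677 rpm (same as input, |ω| = 865.9677 rpm)

Stage 1 [59T→80T]: ω = 455.0000×59/80 = 335.5625 rpm, dir flips to −; running = −335.5625
Stage 2 [80T→31T]: ω = 335.5625×80/31 = 865.9677 rpm, dir flips to +; running = +865.9677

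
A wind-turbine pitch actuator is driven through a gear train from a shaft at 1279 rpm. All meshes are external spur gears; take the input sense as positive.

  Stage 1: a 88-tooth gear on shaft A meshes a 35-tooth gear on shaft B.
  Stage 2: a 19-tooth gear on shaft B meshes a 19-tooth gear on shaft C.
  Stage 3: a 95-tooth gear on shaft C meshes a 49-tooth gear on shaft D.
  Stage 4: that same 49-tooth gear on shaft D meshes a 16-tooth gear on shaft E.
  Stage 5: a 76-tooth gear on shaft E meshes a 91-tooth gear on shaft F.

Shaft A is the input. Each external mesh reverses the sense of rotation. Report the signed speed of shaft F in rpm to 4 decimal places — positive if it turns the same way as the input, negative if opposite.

Stage 1 [88T→35T]: ω = 1279.0000×88/35 = 3215.7714 rpm, dir flips to −; running = −3215.7714
Stage 2 [19T→19T]: ω = 3215.7714×19/19 = 3215.7714 rpm, dir flips to +; running = +3215.7714
Stage 3 [95T→49T]: ω = 3215.7714×95/49 = 6234.6589 rpm, dir flips to −; running = −6234.6589
Stage 4 [49T→16T]: ω = 6234.6589×49/16 = 19093.6429 rpm, dir flips to +; running = +19093.6429
Stage 5 [76T→91T]: ω = 19093.6429×76/91 = 15946.3391 rpm, dir flips to −; running = −15946.3391

-15946.3391 rpm (opposite to input, |ω| = 15946.3391 rpm)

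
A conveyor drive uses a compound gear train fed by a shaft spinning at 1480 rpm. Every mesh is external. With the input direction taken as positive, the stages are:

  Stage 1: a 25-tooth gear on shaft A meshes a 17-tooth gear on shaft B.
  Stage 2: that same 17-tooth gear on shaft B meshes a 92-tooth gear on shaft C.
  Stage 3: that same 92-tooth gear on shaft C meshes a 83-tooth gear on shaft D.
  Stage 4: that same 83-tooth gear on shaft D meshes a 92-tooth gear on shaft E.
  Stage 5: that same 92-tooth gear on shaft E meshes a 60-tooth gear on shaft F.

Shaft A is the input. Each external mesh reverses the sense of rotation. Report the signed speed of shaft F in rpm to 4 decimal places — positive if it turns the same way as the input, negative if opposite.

Stage 1 [25T→17T]: ω = 1480.0000×25/17 = 2176.4706 rpm, dir flips to −; running = −2176.4706
Stage 2 [17T→92T]: ω = 2176.4706×17/92 = 402.1739 rpm, dir flips to +; running = +402.1739
Stage 3 [92T→83T]: ω = 402.1739×92/83 = 445.7831 rpm, dir flips to −; running = −445.7831
Stage 4 [83T→92T]: ω = 445.7831×83/92 = 402.1739 rpm, dir flips to +; running = +402.1739
Stage 5 [92T→60T]: ω = 402.1739×92/60 = 616.6667 rpm, dir flips to −; running = −616.6667

-616.6667 rpm (opposite to input, |ω| = 616.6667 rpm)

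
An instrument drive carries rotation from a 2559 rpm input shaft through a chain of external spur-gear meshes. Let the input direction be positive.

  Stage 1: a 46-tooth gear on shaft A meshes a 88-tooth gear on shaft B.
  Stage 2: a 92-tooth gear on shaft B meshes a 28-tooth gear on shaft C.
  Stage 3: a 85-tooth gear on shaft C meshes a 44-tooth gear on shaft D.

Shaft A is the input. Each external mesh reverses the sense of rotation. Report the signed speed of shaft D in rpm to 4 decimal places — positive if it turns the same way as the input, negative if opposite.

Stage 1 [46T→88T]: ω = 2559.0000×46/88 = 1337.6591 rpm, dir flips to −; running = −1337.6591
Stage 2 [92T→28T]: ω = 1337.6591×92/28 = 4395.1656 rpm, dir flips to +; running = +4395.1656
Stage 3 [85T→44T]: ω = 4395.1656×85/44 = 8490.6608 rpm, dir flips to −; running = −8490.6608

-8490.6608 rpm (opposite to input, |ω| = 8490.6608 rpm)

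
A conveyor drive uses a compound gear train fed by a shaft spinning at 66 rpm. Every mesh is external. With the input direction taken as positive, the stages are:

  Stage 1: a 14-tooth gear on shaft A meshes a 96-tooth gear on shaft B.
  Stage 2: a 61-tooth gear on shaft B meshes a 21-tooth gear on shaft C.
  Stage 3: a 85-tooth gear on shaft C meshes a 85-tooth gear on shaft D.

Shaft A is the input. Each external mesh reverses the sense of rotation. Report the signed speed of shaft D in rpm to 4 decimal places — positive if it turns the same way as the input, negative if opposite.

-27.9583 rpm (opposite to input, |ω| = 27.9583 rpm)

Stage 1 [14T→96T]: ω = 66.0000×14/96 = 9.6250 rpm, dir flips to −; running = −9.6250
Stage 2 [61T→21T]: ω = 9.6250×61/21 = 27.9583 rpm, dir flips to +; running = +27.9583
Stage 3 [85T→85T]: ω = 27.9583×85/85 = 27.9583 rpm, dir flips to −; running = −27.9583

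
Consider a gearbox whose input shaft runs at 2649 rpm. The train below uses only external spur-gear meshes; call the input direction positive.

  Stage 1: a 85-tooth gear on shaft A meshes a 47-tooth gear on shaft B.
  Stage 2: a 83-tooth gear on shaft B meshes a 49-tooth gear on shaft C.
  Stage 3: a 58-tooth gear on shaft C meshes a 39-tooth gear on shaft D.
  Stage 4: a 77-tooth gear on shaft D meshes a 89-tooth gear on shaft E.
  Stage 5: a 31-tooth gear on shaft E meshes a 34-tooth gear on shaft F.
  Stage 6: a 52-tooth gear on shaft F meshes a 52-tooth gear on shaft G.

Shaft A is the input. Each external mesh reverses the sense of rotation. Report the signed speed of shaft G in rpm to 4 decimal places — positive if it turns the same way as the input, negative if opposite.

+9519.8898 rpm (same as input, |ω| = 9519.8898 rpm)

Stage 1 [85T→47T]: ω = 2649.0000×85/47 = 4790.7447 rpm, dir flips to −; running = −4790.7447
Stage 2 [83T→49T]: ω = 4790.7447×83/49 = 8114.9349 rpm, dir flips to +; running = +8114.9349
Stage 3 [58T→39T]: ω = 8114.9349×58/39 = 12068.3647 rpm, dir flips to −; running = −12068.3647
Stage 4 [77T→89T]: ω = 12068.3647×77/89 = 10441.1694 rpm, dir flips to +; running = +10441.1694
Stage 5 [31T→34T]: ω = 10441.1694×31/34 = 9519.8898 rpm, dir flips to −; running = −9519.8898
Stage 6 [52T→52T]: ω = 9519.8898×52/52 = 9519.8898 rpm, dir flips to +; running = +9519.8898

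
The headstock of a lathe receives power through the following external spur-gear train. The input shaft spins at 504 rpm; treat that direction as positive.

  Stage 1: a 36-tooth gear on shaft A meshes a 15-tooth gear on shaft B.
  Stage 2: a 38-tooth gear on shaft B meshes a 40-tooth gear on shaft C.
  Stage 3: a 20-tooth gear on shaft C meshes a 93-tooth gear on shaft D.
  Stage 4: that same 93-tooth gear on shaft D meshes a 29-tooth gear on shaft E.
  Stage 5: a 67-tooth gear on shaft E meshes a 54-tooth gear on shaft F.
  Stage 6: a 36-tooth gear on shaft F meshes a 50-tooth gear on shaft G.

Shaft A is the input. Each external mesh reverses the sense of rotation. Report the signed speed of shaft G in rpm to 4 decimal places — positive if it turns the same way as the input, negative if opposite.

+707.9636 rpm (same as input, |ω| = 707.9636 rpm)

Stage 1 [36T→15T]: ω = 504.0000×36/15 = 1209.6000 rpm, dir flips to −; running = −1209.6000
Stage 2 [38T→40T]: ω = 1209.6000×38/40 = 1149.1200 rpm, dir flips to +; running = +1149.1200
Stage 3 [20T→93T]: ω = 1149.1200×20/93 = 247.1226 rpm, dir flips to −; running = −247.1226
Stage 4 [93T→29T]: ω = 247.1226×93/29 = 792.4966 rpm, dir flips to +; running = +792.4966
Stage 5 [67T→54T]: ω = 792.4966×67/54 = 983.2828 rpm, dir flips to −; running = −983.2828
Stage 6 [36T→50T]: ω = 983.2828×36/50 = 707.9636 rpm, dir flips to +; running = +707.9636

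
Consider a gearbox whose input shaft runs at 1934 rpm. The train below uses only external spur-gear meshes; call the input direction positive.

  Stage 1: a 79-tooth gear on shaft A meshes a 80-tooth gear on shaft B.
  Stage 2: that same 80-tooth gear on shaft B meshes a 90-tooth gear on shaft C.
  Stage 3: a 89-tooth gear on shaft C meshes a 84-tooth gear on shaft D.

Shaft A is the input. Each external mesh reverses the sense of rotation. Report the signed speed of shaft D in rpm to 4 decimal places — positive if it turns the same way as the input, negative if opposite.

-1798.6712 rpm (opposite to input, |ω| = 1798.6712 rpm)

Stage 1 [79T→80T]: ω = 1934.0000×79/80 = 1909.8250 rpm, dir flips to −; running = −1909.8250
Stage 2 [80T→90T]: ω = 1909.8250×80/90 = 1697.6222 rpm, dir flips to +; running = +1697.6222
Stage 3 [89T→84T]: ω = 1697.6222×89/84 = 1798.6712 rpm, dir flips to −; running = −1798.6712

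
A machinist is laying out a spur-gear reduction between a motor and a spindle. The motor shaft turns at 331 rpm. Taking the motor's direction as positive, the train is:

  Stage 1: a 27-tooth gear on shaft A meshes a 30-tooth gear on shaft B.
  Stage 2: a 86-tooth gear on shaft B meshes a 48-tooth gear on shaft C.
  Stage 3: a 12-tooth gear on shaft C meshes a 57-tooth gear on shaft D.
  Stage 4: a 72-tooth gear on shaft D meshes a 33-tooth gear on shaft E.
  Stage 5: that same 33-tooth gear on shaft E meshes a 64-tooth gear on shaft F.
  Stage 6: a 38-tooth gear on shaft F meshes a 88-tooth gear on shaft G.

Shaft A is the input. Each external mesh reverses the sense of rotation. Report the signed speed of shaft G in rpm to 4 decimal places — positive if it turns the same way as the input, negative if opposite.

+54.5868 rpm (same as input, |ω| = 54.5868 rpm)

Stage 1 [27T→30T]: ω = 331.0000×27/30 = 297.9000 rpm, dir flips to −; running = −297.9000
Stage 2 [86T→48T]: ω = 297.9000×86/48 = 533.7375 rpm, dir flips to +; running = +533.7375
Stage 3 [12T→57T]: ω = 533.7375×12/57 = 112.3658 rpm, dir flips to −; running = −112.3658
Stage 4 [72T→33T]: ω = 112.3658×72/33 = 245.1617 rpm, dir flips to +; running = +245.1617
Stage 5 [33T→64T]: ω = 245.1617×33/64 = 126.4115 rpm, dir flips to −; running = −126.4115
Stage 6 [38T→88T]: ω = 126.4115×38/88 = 54.5868 rpm, dir flips to +; running = +54.5868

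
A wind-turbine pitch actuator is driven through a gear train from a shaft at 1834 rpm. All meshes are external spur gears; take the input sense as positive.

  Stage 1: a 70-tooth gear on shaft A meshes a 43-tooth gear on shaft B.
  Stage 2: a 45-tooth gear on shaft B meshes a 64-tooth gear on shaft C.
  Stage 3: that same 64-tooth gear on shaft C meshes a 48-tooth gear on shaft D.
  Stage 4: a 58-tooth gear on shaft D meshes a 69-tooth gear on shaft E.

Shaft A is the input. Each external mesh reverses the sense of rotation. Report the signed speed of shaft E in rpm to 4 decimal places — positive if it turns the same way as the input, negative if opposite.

+2352.7679 rpm (same as input, |ω| = 2352.7679 rpm)

Stage 1 [70T→43T]: ω = 1834.0000×70/43 = 2985.5814 rpm, dir flips to −; running = −2985.5814
Stage 2 [45T→64T]: ω = 2985.5814×45/64 = 2099.2369 rpm, dir flips to +; running = +2099.2369
Stage 3 [64T→48T]: ω = 2099.2369×64/48 = 2798.9826 rpm, dir flips to −; running = −2798.9826
Stage 4 [58T→69T]: ω = 2798.9826×58/69 = 2352.7679 rpm, dir flips to +; running = +2352.7679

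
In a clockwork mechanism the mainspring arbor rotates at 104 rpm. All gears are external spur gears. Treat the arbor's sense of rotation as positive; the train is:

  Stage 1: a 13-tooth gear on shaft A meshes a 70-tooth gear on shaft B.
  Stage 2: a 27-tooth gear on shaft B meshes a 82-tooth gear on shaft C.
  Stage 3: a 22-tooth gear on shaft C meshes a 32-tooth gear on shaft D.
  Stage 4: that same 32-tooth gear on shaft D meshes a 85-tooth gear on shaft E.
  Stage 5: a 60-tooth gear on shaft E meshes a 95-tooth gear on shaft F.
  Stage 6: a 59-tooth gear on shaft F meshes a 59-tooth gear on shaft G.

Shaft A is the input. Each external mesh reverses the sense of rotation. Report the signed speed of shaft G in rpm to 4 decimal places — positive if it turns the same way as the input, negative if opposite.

Stage 1 [13T→70T]: ω = 104.0000×13/70 = 19.3143 rpm, dir flips to −; running = −19.3143
Stage 2 [27T→82T]: ω = 19.3143×27/82 = 6.3596 rpm, dir flips to +; running = +6.3596
Stage 3 [22T→32T]: ω = 6.3596×22/32 = 4.3722 rpm, dir flips to −; running = −4.3722
Stage 4 [32T→85T]: ω = 4.3722×32/85 = 1.6460 rpm, dir flips to +; running = +1.6460
Stage 5 [60T→95T]: ω = 1.6460×60/95 = 1.0396 rpm, dir flips to −; running = −1.0396
Stage 6 [59T→59T]: ω = 1.0396×59/59 = 1.0396 rpm, dir flips to +; running = +1.0396

+1.0396 rpm (same as input, |ω| = 1.0396 rpm)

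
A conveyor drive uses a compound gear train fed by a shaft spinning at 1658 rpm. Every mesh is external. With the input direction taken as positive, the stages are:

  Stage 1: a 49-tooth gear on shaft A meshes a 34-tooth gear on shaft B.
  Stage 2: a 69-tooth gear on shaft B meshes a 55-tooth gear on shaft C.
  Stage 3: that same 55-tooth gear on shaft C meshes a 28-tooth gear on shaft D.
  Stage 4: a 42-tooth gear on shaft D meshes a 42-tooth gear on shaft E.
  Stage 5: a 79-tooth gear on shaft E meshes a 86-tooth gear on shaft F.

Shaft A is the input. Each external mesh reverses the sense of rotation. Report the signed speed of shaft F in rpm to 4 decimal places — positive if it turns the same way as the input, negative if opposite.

Stage 1 [49T→34T]: ω = 1658.0000×49/34 = 2389.4706 rpm, dir flips to −; running = −2389.4706
Stage 2 [69T→55T]: ω = 2389.4706×69/55 = 2997.6995 rpm, dir flips to +; running = +2997.6995
Stage 3 [55T→28T]: ω = 2997.6995×55/28 = 5888.3382 rpm, dir flips to −; running = −5888.3382
Stage 4 [42T→42T]: ω = 5888.3382×42/42 = 5888.3382 rpm, dir flips to +; running = +5888.3382
Stage 5 [79T→86T]: ω = 5888.3382×79/86 = 5409.0549 rpm, dir flips to −; running = −5409.0549

-5409.0549 rpm (opposite to input, |ω| = 5409.0549 rpm)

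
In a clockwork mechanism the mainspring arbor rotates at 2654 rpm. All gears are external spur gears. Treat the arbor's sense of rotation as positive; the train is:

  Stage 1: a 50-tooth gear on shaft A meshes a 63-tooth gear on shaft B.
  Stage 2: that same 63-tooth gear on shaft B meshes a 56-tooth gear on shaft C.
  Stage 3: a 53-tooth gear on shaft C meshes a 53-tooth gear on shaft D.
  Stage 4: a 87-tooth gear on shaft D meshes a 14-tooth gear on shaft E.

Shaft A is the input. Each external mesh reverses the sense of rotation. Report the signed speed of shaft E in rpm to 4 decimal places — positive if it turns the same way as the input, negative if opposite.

Stage 1 [50T→63T]: ω = 2654.0000×50/63 = 2106.3492 rpm, dir flips to −; running = −2106.3492
Stage 2 [63T→56T]: ω = 2106.3492×63/56 = 2369.6429 rpm, dir flips to +; running = +2369.6429
Stage 3 [53T→53T]: ω = 2369.6429×53/53 = 2369.6429 rpm, dir flips to −; running = −2369.6429
Stage 4 [87T→14T]: ω = 2369.6429×87/14 = 14725.6378 rpm, dir flips to +; running = +14725.6378

+14725.6378 rpm (same as input, |ω| = 14725.6378 rpm)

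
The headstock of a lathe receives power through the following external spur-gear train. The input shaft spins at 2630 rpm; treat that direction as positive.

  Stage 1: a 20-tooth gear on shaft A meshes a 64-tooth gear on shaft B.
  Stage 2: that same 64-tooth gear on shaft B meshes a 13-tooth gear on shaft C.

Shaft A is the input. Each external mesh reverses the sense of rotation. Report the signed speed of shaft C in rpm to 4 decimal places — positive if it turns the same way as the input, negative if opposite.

Stage 1 [20T→64T]: ω = 2630.0000×20/64 = 821.8750 rpm, dir flips to −; running = −821.8750
Stage 2 [64T→13T]: ω = 821.8750×64/13 = 4046.1538 rpm, dir flips to +; running = +4046.1538

+4046.1538 rpm (same as input, |ω| = 4046.1538 rpm)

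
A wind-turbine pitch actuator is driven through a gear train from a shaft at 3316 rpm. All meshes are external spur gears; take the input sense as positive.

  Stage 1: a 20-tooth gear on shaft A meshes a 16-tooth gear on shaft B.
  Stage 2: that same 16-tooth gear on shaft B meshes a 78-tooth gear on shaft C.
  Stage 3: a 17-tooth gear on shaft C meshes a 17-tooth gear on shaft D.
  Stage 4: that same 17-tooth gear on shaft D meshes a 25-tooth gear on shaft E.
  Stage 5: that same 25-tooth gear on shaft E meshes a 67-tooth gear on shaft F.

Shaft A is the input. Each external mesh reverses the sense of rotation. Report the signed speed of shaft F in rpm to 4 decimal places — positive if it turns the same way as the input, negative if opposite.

Stage 1 [20T→16T]: ω = 3316.0000×20/16 = 4145.0000 rpm, dir flips to −; running = −4145.0000
Stage 2 [16T→78T]: ω = 4145.0000×16/78 = 850.2564 rpm, dir flips to +; running = +850.2564
Stage 3 [17T→17T]: ω = 850.2564×17/17 = 850.2564 rpm, dir flips to −; running = −850.2564
Stage 4 [17T→25T]: ω = 850.2564×17/25 = 578.1744 rpm, dir flips to +; running = +578.1744
Stage 5 [25T→67T]: ω = 578.1744×25/67 = 215.7367 rpm, dir flips to −; running = −215.7367

-215.7367 rpm (opposite to input, |ω| = 215.7367 rpm)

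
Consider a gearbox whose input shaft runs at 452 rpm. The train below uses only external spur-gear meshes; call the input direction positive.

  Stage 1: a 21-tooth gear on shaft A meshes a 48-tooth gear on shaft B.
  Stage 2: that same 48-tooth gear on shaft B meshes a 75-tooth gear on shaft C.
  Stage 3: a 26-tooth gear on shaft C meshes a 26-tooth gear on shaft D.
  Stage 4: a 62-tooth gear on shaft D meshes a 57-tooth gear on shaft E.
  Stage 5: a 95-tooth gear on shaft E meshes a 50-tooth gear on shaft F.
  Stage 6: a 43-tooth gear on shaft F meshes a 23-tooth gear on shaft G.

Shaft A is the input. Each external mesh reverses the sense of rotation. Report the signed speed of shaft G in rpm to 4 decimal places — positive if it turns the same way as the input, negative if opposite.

Stage 1 [21T→48T]: ω = 452.0000×21/48 = 197.7500 rpm, dir flips to −; running = −197.7500
Stage 2 [48T→75T]: ω = 197.7500×48/75 = 126.5600 rpm, dir flips to +; running = +126.5600
Stage 3 [26T→26T]: ω = 126.5600×26/26 = 126.5600 rpm, dir flips to −; running = −126.5600
Stage 4 [62T→57T]: ω = 126.5600×62/57 = 137.6618 rpm, dir flips to +; running = +137.6618
Stage 5 [95T→50T]: ω = 137.6618×95/50 = 261.5573 rpm, dir flips to −; running = −261.5573
Stage 6 [43T→23T]: ω = 261.5573×43/23 = 488.9985 rpm, dir flips to +; running = +488.9985

+488.9985 rpm (same as input, |ω| = 488.9985 rpm)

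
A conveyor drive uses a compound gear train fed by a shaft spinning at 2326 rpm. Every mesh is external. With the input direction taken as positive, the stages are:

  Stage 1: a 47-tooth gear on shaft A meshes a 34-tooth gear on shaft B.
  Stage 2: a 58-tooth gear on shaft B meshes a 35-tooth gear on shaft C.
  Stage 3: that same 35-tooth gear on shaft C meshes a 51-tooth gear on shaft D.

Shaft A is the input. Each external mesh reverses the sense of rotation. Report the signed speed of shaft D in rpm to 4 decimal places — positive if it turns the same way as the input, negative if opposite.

Stage 1 [47T→34T]: ω = 2326.0000×47/34 = 3215.3529 rpm, dir flips to −; running = −3215.3529
Stage 2 [58T→35T]: ω = 3215.3529×58/35 = 5328.2992 rpm, dir flips to +; running = +5328.2992
Stage 3 [35T→51T]: ω = 5328.2992×35/51 = 3656.6759 rpm, dir flips to −; running = −3656.6759

-3656.6759 rpm (opposite to input, |ω| = 3656.6759 rpm)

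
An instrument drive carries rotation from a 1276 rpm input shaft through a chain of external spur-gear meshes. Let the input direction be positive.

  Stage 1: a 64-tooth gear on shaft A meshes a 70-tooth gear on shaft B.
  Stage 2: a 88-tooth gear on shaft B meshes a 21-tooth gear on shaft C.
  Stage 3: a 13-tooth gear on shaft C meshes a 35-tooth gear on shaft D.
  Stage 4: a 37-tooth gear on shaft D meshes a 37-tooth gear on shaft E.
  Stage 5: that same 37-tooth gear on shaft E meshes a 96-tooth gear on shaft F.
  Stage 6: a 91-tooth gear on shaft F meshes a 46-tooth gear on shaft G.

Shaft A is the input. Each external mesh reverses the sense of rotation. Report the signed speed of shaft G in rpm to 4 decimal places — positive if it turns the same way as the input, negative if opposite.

Stage 1 [64T→70T]: ω = 1276.0000×64/70 = 1166.6286 rpm, dir flips to −; running = −1166.6286
Stage 2 [88T→21T]: ω = 1166.6286×88/21 = 4888.7293 rpm, dir flips to +; running = +4888.7293
Stage 3 [13T→35T]: ω = 4888.7293×13/35 = 1815.8137 rpm, dir flips to −; running = −1815.8137
Stage 4 [37T→37T]: ω = 1815.8137×37/37 = 1815.8137 rpm, dir flips to +; running = +1815.8137
Stage 5 [37T→96T]: ω = 1815.8137×37/96 = 699.8449 rpm, dir flips to −; running = −699.8449
Stage 6 [91T→46T]: ω = 699.8449×91/46 = 1384.4757 rpm, dir flips to +; running = +1384.4757

+1384.4757 rpm (same as input, |ω| = 1384.4757 rpm)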